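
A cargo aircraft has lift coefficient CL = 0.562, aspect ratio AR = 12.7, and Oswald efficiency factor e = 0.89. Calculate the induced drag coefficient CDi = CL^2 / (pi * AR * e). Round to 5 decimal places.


Step 1: CL^2 = 0.562^2 = 0.315844
Step 2: pi * AR * e = 3.14159 * 12.7 * 0.89 = 35.509422
Step 3: CDi = 0.315844 / 35.509422 = 0.00889

0.00889


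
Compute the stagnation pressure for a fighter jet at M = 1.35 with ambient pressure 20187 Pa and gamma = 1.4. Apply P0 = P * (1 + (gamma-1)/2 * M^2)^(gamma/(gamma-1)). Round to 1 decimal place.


Step 1: (gamma-1)/2 * M^2 = 0.2 * 1.8225 = 0.3645
Step 2: 1 + 0.3645 = 1.3645
Step 3: Exponent gamma/(gamma-1) = 3.5
Step 4: P0 = 20187 * 1.3645^3.5 = 59907.2 Pa

59907.2


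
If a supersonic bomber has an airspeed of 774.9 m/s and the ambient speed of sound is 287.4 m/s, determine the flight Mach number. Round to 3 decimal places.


Step 1: M = V / a = 774.9 / 287.4
Step 2: M = 2.696

2.696


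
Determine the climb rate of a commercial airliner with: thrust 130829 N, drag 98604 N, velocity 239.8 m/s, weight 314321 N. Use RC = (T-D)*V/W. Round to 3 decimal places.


Step 1: Excess thrust = T - D = 130829 - 98604 = 32225 N
Step 2: Excess power = 32225 * 239.8 = 7727555.0 W
Step 3: RC = 7727555.0 / 314321 = 24.585 m/s

24.585


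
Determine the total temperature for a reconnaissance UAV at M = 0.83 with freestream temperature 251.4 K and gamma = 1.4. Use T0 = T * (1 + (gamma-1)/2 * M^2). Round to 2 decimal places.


Step 1: (gamma-1)/2 = 0.2
Step 2: M^2 = 0.6889
Step 3: 1 + 0.2 * 0.6889 = 1.13778
Step 4: T0 = 251.4 * 1.13778 = 286.04 K

286.04


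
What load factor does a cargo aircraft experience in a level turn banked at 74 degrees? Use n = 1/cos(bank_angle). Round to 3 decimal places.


Step 1: Convert 74 degrees to radians = 1.291544
Step 2: cos(74 deg) = 0.275637
Step 3: n = 1 / 0.275637 = 3.628

3.628


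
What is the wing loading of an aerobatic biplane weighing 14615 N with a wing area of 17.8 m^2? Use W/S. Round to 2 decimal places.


Step 1: Wing loading = W / S = 14615 / 17.8
Step 2: Wing loading = 821.07 N/m^2

821.07


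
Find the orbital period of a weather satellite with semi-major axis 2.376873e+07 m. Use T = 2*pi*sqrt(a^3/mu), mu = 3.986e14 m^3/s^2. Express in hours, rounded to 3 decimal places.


Step 1: a^3 / mu = 1.342820e+22 / 3.986e14 = 3.368842e+07
Step 2: sqrt(3.368842e+07) = 5804.1726 s
Step 3: T = 2*pi * 5804.1726 = 36468.69 s
Step 4: T in hours = 36468.69 / 3600 = 10.130 hours

10.130


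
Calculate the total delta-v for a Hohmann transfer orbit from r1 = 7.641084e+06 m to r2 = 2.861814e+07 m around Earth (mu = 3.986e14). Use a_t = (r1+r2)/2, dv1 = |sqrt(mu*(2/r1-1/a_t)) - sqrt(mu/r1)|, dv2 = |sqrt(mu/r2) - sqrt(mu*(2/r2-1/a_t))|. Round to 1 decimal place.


Step 1: Transfer semi-major axis a_t = (7.641084e+06 + 2.861814e+07) / 2 = 1.812961e+07 m
Step 2: v1 (circular at r1) = sqrt(mu/r1) = 7222.56 m/s
Step 3: v_t1 = sqrt(mu*(2/r1 - 1/a_t)) = 9074.39 m/s
Step 4: dv1 = |9074.39 - 7222.56| = 1851.83 m/s
Step 5: v2 (circular at r2) = 3732.05 m/s, v_t2 = 2422.88 m/s
Step 6: dv2 = |3732.05 - 2422.88| = 1309.18 m/s
Step 7: Total delta-v = 1851.83 + 1309.18 = 3161.0 m/s

3161.0


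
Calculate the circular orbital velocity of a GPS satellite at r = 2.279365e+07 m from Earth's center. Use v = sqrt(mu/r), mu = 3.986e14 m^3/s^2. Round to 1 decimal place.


Step 1: mu / r = 3.986e14 / 2.279365e+07 = 17487326.5142
Step 2: v = sqrt(17487326.5142) = 4181.8 m/s

4181.8


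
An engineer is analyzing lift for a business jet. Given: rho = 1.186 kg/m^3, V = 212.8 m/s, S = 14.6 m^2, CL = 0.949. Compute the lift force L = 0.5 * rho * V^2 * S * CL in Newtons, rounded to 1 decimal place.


Step 1: Calculate dynamic pressure q = 0.5 * 1.186 * 212.8^2 = 0.5 * 1.186 * 45283.84 = 26853.3171 Pa
Step 2: Multiply by wing area and lift coefficient: L = 26853.3171 * 14.6 * 0.949
Step 3: L = 392058.43 * 0.949 = 372063.5 N

372063.5


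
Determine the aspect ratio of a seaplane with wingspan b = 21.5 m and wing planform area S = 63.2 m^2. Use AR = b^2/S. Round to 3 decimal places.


Step 1: b^2 = 21.5^2 = 462.25
Step 2: AR = 462.25 / 63.2 = 7.314

7.314


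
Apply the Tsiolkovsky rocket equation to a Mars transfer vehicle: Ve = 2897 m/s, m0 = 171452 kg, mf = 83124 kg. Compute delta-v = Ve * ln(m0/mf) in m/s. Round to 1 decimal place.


Step 1: Mass ratio m0/mf = 171452 / 83124 = 2.062605
Step 2: ln(2.062605) = 0.72397
Step 3: delta-v = 2897 * 0.72397 = 2097.3 m/s

2097.3


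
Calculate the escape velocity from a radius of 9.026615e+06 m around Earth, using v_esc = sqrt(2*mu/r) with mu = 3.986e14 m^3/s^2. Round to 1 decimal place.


Step 1: 2*mu/r = 2 * 3.986e14 / 9.026615e+06 = 88316605.9481
Step 2: v_esc = sqrt(88316605.9481) = 9397.7 m/s

9397.7


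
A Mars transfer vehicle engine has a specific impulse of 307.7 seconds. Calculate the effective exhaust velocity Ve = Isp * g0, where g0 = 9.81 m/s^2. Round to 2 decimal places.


Step 1: Ve = Isp * g0 = 307.7 * 9.81
Step 2: Ve = 3018.54 m/s

3018.54


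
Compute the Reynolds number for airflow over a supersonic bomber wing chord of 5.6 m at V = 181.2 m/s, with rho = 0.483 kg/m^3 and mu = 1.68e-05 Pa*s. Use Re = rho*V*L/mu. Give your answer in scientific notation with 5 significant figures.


Step 1: Numerator = rho * V * L = 0.483 * 181.2 * 5.6 = 490.10976
Step 2: Re = 490.10976 / 1.68e-05
Step 3: Re = 2.9173e+07

2.9173e+07


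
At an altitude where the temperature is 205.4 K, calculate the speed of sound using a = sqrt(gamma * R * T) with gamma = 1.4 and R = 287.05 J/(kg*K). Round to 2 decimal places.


Step 1: gamma * R * T = 1.4 * 287.05 * 205.4 = 82544.098
Step 2: a = sqrt(82544.098) = 287.30 m/s

287.30


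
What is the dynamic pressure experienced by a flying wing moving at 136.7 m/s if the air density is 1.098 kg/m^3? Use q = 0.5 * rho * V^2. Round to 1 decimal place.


Step 1: V^2 = 136.7^2 = 18686.89
Step 2: q = 0.5 * 1.098 * 18686.89
Step 3: q = 10259.1 Pa

10259.1


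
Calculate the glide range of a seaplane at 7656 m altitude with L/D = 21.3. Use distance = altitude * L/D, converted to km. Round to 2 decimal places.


Step 1: Glide distance = altitude * L/D = 7656 * 21.3 = 163072.8 m
Step 2: Convert to km: 163072.8 / 1000 = 163.07 km

163.07


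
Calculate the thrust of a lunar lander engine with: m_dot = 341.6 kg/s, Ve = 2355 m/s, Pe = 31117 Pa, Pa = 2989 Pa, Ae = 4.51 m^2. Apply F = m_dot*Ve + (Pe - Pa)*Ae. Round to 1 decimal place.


Step 1: Momentum thrust = m_dot * Ve = 341.6 * 2355 = 804468.0 N
Step 2: Pressure thrust = (Pe - Pa) * Ae = (31117 - 2989) * 4.51 = 126857.28 N
Step 3: Total thrust F = 804468.0 + 126857.28 = 931325.3 N

931325.3


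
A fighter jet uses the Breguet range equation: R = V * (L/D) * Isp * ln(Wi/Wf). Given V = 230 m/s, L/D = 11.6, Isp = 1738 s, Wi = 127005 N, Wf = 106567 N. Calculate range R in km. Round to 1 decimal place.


Step 1: Coefficient = V * (L/D) * Isp = 230 * 11.6 * 1738 = 4636984.0 m
Step 2: Wi/Wf = 127005 / 106567 = 1.191785
Step 3: ln(1.191785) = 0.175453
Step 4: R = 4636984.0 * 0.175453 = 813570.7 m = 813.6 km

813.6


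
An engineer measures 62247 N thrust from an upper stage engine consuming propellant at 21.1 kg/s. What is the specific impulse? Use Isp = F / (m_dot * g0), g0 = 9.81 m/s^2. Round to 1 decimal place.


Step 1: m_dot * g0 = 21.1 * 9.81 = 206.99
Step 2: Isp = 62247 / 206.99 = 300.7 s

300.7


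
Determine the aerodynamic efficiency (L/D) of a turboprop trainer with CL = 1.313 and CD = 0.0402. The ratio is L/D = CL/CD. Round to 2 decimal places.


Step 1: L/D = CL / CD = 1.313 / 0.0402
Step 2: L/D = 32.66

32.66


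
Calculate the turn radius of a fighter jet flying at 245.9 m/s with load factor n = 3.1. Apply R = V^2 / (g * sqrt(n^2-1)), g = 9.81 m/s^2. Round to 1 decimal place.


Step 1: V^2 = 245.9^2 = 60466.81
Step 2: n^2 - 1 = 3.1^2 - 1 = 8.61
Step 3: sqrt(8.61) = 2.93428
Step 4: R = 60466.81 / (9.81 * 2.93428) = 2100.6 m

2100.6


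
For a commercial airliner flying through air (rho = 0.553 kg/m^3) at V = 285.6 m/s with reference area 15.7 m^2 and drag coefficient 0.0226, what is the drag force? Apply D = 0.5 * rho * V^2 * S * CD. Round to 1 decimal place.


Step 1: Dynamic pressure q = 0.5 * 0.553 * 285.6^2 = 22553.375 Pa
Step 2: Drag D = q * S * CD = 22553.375 * 15.7 * 0.0226
Step 3: D = 8002.4 N

8002.4


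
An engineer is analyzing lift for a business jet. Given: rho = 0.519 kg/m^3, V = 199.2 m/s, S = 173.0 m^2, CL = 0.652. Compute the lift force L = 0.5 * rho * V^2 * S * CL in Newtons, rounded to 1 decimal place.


Step 1: Calculate dynamic pressure q = 0.5 * 0.519 * 199.2^2 = 0.5 * 0.519 * 39680.64 = 10297.1261 Pa
Step 2: Multiply by wing area and lift coefficient: L = 10297.1261 * 173.0 * 0.652
Step 3: L = 1781402.8118 * 0.652 = 1161474.6 N

1161474.6


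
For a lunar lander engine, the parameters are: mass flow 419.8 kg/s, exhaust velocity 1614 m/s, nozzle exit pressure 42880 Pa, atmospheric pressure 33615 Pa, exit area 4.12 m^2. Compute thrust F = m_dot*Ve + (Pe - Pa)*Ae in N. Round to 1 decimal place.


Step 1: Momentum thrust = m_dot * Ve = 419.8 * 1614 = 677557.2 N
Step 2: Pressure thrust = (Pe - Pa) * Ae = (42880 - 33615) * 4.12 = 38171.80 N
Step 3: Total thrust F = 677557.2 + 38171.80 = 715729.0 N

715729.0


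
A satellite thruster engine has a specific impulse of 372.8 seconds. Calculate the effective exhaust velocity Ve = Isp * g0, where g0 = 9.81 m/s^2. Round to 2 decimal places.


Step 1: Ve = Isp * g0 = 372.8 * 9.81
Step 2: Ve = 3657.17 m/s

3657.17


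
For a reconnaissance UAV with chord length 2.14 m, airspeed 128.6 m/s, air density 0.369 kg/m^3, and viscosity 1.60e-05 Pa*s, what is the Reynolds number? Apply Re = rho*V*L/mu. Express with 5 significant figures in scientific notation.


Step 1: Numerator = rho * V * L = 0.369 * 128.6 * 2.14 = 101.550276
Step 2: Re = 101.550276 / 1.60e-05
Step 3: Re = 6.3469e+06

6.3469e+06


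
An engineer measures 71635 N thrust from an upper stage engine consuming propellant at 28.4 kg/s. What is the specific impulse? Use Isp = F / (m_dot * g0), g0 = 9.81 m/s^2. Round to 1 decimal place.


Step 1: m_dot * g0 = 28.4 * 9.81 = 278.6
Step 2: Isp = 71635 / 278.6 = 257.1 s

257.1


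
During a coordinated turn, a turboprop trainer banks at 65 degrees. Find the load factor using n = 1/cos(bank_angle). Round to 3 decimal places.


Step 1: Convert 65 degrees to radians = 1.134464
Step 2: cos(65 deg) = 0.422618
Step 3: n = 1 / 0.422618 = 2.366

2.366


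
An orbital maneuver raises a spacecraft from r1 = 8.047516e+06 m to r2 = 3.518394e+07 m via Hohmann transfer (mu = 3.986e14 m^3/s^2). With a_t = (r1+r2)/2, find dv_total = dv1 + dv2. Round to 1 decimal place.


Step 1: Transfer semi-major axis a_t = (8.047516e+06 + 3.518394e+07) / 2 = 2.161573e+07 m
Step 2: v1 (circular at r1) = sqrt(mu/r1) = 7037.81 m/s
Step 3: v_t1 = sqrt(mu*(2/r1 - 1/a_t)) = 8978.94 m/s
Step 4: dv1 = |8978.94 - 7037.81| = 1941.13 m/s
Step 5: v2 (circular at r2) = 3365.86 m/s, v_t2 = 2053.73 m/s
Step 6: dv2 = |3365.86 - 2053.73| = 1312.14 m/s
Step 7: Total delta-v = 1941.13 + 1312.14 = 3253.3 m/s

3253.3


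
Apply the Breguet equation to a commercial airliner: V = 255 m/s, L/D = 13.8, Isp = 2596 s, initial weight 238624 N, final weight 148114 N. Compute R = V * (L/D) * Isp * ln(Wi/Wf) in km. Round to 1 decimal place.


Step 1: Coefficient = V * (L/D) * Isp = 255 * 13.8 * 2596 = 9135324.0 m
Step 2: Wi/Wf = 238624 / 148114 = 1.611083
Step 3: ln(1.611083) = 0.476907
Step 4: R = 9135324.0 * 0.476907 = 4356698.5 m = 4356.7 km

4356.7


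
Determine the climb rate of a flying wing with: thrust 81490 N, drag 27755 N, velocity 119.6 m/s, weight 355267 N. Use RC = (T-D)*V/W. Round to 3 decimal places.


Step 1: Excess thrust = T - D = 81490 - 27755 = 53735 N
Step 2: Excess power = 53735 * 119.6 = 6426706.0 W
Step 3: RC = 6426706.0 / 355267 = 18.090 m/s

18.090


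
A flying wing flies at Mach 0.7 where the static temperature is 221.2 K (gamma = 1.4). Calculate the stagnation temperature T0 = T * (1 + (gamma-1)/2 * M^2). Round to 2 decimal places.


Step 1: (gamma-1)/2 = 0.2
Step 2: M^2 = 0.49
Step 3: 1 + 0.2 * 0.49 = 1.098
Step 4: T0 = 221.2 * 1.098 = 242.88 K

242.88


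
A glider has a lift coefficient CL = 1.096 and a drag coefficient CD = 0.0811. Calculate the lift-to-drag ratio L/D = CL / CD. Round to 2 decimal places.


Step 1: L/D = CL / CD = 1.096 / 0.0811
Step 2: L/D = 13.51

13.51


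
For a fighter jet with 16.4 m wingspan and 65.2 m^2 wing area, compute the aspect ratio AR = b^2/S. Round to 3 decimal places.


Step 1: b^2 = 16.4^2 = 268.96
Step 2: AR = 268.96 / 65.2 = 4.125

4.125


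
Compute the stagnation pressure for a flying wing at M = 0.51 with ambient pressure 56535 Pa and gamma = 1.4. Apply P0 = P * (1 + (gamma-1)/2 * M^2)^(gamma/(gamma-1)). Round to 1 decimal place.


Step 1: (gamma-1)/2 * M^2 = 0.2 * 0.2601 = 0.05202
Step 2: 1 + 0.05202 = 1.05202
Step 3: Exponent gamma/(gamma-1) = 3.5
Step 4: P0 = 56535 * 1.05202^3.5 = 67515.2 Pa

67515.2


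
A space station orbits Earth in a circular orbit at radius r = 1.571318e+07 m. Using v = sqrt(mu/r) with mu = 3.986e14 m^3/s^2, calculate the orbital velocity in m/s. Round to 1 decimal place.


Step 1: mu / r = 3.986e14 / 1.571318e+07 = 25367239.4767
Step 2: v = sqrt(25367239.4767) = 5036.6 m/s

5036.6


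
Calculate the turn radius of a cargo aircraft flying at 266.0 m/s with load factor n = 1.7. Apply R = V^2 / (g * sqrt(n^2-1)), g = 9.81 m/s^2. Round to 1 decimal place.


Step 1: V^2 = 266.0^2 = 70756.0
Step 2: n^2 - 1 = 1.7^2 - 1 = 1.89
Step 3: sqrt(1.89) = 1.374773
Step 4: R = 70756.0 / (9.81 * 1.374773) = 5246.4 m

5246.4


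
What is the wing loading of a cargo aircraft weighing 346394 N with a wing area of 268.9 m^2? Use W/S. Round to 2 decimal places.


Step 1: Wing loading = W / S = 346394 / 268.9
Step 2: Wing loading = 1288.19 N/m^2

1288.19


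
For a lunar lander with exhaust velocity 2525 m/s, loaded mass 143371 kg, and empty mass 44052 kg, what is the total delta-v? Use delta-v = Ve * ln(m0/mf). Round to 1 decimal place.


Step 1: Mass ratio m0/mf = 143371 / 44052 = 3.254585
Step 2: ln(3.254585) = 1.180065
Step 3: delta-v = 2525 * 1.180065 = 2979.7 m/s

2979.7


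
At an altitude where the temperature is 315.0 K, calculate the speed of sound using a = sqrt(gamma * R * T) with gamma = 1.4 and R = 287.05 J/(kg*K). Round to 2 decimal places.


Step 1: gamma * R * T = 1.4 * 287.05 * 315.0 = 126589.05
Step 2: a = sqrt(126589.05) = 355.79 m/s

355.79


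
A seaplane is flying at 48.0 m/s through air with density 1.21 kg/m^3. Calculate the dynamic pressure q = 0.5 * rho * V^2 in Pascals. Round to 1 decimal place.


Step 1: V^2 = 48.0^2 = 2304.0
Step 2: q = 0.5 * 1.21 * 2304.0
Step 3: q = 1393.9 Pa

1393.9


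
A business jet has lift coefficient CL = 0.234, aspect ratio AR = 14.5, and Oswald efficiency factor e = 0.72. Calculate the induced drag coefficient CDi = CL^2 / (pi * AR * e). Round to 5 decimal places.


Step 1: CL^2 = 0.234^2 = 0.054756
Step 2: pi * AR * e = 3.14159 * 14.5 * 0.72 = 32.798227
Step 3: CDi = 0.054756 / 32.798227 = 0.00167

0.00167


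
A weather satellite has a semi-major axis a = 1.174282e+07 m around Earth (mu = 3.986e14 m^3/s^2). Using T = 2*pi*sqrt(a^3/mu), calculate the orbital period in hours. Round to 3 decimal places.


Step 1: a^3 / mu = 1.619262e+21 / 3.986e14 = 4.062374e+06
Step 2: sqrt(4.062374e+06) = 2015.5332 s
Step 3: T = 2*pi * 2015.5332 = 12663.97 s
Step 4: T in hours = 12663.97 / 3600 = 3.518 hours

3.518


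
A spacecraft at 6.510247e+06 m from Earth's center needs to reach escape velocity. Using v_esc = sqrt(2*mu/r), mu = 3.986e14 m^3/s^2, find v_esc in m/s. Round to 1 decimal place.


Step 1: 2*mu/r = 2 * 3.986e14 / 6.510247e+06 = 122453111.226
Step 2: v_esc = sqrt(122453111.226) = 11065.9 m/s

11065.9


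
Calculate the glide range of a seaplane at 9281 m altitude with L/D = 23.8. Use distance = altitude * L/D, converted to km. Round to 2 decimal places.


Step 1: Glide distance = altitude * L/D = 9281 * 23.8 = 220887.8 m
Step 2: Convert to km: 220887.8 / 1000 = 220.89 km

220.89


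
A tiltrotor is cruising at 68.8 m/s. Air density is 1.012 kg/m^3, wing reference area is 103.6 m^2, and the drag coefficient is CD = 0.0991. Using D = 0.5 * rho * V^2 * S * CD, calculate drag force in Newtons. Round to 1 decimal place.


Step 1: Dynamic pressure q = 0.5 * 1.012 * 68.8^2 = 2395.1206 Pa
Step 2: Drag D = q * S * CD = 2395.1206 * 103.6 * 0.0991
Step 3: D = 24590.1 N

24590.1


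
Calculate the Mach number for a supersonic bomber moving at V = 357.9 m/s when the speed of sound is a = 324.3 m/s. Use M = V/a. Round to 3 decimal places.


Step 1: M = V / a = 357.9 / 324.3
Step 2: M = 1.104

1.104


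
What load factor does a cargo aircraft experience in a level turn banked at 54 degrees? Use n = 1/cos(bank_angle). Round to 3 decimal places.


Step 1: Convert 54 degrees to radians = 0.942478
Step 2: cos(54 deg) = 0.587785
Step 3: n = 1 / 0.587785 = 1.701

1.701


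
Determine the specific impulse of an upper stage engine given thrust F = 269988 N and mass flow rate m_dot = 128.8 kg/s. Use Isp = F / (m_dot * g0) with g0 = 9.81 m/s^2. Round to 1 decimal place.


Step 1: m_dot * g0 = 128.8 * 9.81 = 1263.53
Step 2: Isp = 269988 / 1263.53 = 213.7 s

213.7


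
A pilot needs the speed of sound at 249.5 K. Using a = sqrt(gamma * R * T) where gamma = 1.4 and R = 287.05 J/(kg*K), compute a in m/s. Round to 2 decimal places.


Step 1: gamma * R * T = 1.4 * 287.05 * 249.5 = 100266.565
Step 2: a = sqrt(100266.565) = 316.65 m/s

316.65


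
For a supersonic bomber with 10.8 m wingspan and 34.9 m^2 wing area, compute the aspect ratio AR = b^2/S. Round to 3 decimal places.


Step 1: b^2 = 10.8^2 = 116.64
Step 2: AR = 116.64 / 34.9 = 3.342

3.342


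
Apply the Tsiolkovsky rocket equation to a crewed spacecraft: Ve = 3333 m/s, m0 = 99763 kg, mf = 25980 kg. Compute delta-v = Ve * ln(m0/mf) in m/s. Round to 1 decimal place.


Step 1: Mass ratio m0/mf = 99763 / 25980 = 3.839992
Step 2: ln(3.839992) = 1.34547
Step 3: delta-v = 3333 * 1.34547 = 4484.5 m/s

4484.5


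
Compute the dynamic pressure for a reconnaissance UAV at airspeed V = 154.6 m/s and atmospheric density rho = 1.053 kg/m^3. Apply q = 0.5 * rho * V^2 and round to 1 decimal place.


Step 1: V^2 = 154.6^2 = 23901.16
Step 2: q = 0.5 * 1.053 * 23901.16
Step 3: q = 12584.0 Pa

12584.0


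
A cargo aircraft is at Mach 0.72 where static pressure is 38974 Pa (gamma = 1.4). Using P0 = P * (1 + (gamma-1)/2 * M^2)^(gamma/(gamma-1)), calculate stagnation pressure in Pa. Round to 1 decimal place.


Step 1: (gamma-1)/2 * M^2 = 0.2 * 0.5184 = 0.10368
Step 2: 1 + 0.10368 = 1.10368
Step 3: Exponent gamma/(gamma-1) = 3.5
Step 4: P0 = 38974 * 1.10368^3.5 = 55046.0 Pa

55046.0


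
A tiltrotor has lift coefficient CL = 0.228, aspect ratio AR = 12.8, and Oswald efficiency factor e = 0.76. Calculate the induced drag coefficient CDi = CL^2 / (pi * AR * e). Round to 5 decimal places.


Step 1: CL^2 = 0.228^2 = 0.051984
Step 2: pi * AR * e = 3.14159 * 12.8 * 0.76 = 30.561413
Step 3: CDi = 0.051984 / 30.561413 = 0.00170

0.00170


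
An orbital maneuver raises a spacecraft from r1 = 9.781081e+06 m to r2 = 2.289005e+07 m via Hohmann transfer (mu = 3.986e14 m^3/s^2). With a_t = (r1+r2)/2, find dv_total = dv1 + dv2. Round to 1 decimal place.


Step 1: Transfer semi-major axis a_t = (9.781081e+06 + 2.289005e+07) / 2 = 1.633557e+07 m
Step 2: v1 (circular at r1) = sqrt(mu/r1) = 6383.74 m/s
Step 3: v_t1 = sqrt(mu*(2/r1 - 1/a_t)) = 7556.69 m/s
Step 4: dv1 = |7556.69 - 6383.74| = 1172.95 m/s
Step 5: v2 (circular at r2) = 4172.97 m/s, v_t2 = 3229.03 m/s
Step 6: dv2 = |4172.97 - 3229.03| = 943.94 m/s
Step 7: Total delta-v = 1172.95 + 943.94 = 2116.9 m/s

2116.9


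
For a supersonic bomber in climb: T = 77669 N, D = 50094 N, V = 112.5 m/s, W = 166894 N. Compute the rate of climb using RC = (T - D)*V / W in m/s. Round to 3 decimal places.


Step 1: Excess thrust = T - D = 77669 - 50094 = 27575 N
Step 2: Excess power = 27575 * 112.5 = 3102187.5 W
Step 3: RC = 3102187.5 / 166894 = 18.588 m/s

18.588


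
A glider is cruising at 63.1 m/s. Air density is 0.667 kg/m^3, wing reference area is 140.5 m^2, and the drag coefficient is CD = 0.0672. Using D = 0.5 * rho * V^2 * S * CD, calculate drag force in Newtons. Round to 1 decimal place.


Step 1: Dynamic pressure q = 0.5 * 0.667 * 63.1^2 = 1327.8669 Pa
Step 2: Drag D = q * S * CD = 1327.8669 * 140.5 * 0.0672
Step 3: D = 12537.2 N

12537.2


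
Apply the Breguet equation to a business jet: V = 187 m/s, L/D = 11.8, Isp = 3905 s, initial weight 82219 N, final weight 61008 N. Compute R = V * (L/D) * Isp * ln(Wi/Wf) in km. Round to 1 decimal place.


Step 1: Coefficient = V * (L/D) * Isp = 187 * 11.8 * 3905 = 8616773.0 m
Step 2: Wi/Wf = 82219 / 61008 = 1.347676
Step 3: ln(1.347676) = 0.298381
Step 4: R = 8616773.0 * 0.298381 = 2571084.9 m = 2571.1 km

2571.1


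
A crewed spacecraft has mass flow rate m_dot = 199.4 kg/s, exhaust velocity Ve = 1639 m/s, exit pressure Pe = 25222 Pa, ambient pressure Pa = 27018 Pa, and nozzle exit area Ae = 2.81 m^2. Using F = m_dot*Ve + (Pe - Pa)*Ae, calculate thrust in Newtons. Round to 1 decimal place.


Step 1: Momentum thrust = m_dot * Ve = 199.4 * 1639 = 326816.6 N
Step 2: Pressure thrust = (Pe - Pa) * Ae = (25222 - 27018) * 2.81 = -5046.76 N
Step 3: Total thrust F = 326816.6 + -5046.76 = 321769.8 N

321769.8


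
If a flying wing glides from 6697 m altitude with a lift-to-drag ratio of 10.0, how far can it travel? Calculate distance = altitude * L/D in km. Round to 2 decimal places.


Step 1: Glide distance = altitude * L/D = 6697 * 10.0 = 66970.0 m
Step 2: Convert to km: 66970.0 / 1000 = 66.97 km

66.97


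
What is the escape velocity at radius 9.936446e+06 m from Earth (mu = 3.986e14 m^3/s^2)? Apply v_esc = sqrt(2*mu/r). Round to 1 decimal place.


Step 1: 2*mu/r = 2 * 3.986e14 / 9.936446e+06 = 80229893.0624
Step 2: v_esc = sqrt(80229893.0624) = 8957.1 m/s

8957.1


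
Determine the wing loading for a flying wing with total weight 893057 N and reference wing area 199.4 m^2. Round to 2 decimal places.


Step 1: Wing loading = W / S = 893057 / 199.4
Step 2: Wing loading = 4478.72 N/m^2

4478.72


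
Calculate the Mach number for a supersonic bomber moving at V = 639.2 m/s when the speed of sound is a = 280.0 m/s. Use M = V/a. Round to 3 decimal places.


Step 1: M = V / a = 639.2 / 280.0
Step 2: M = 2.283

2.283


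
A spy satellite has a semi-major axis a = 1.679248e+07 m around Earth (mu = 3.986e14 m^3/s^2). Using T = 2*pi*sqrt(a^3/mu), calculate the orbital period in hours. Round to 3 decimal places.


Step 1: a^3 / mu = 4.735268e+21 / 3.986e14 = 1.187975e+07
Step 2: sqrt(1.187975e+07) = 3446.701 s
Step 3: T = 2*pi * 3446.701 = 21656.26 s
Step 4: T in hours = 21656.26 / 3600 = 6.016 hours

6.016


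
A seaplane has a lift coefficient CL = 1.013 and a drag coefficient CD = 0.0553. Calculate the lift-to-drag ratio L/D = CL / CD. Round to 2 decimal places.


Step 1: L/D = CL / CD = 1.013 / 0.0553
Step 2: L/D = 18.32

18.32


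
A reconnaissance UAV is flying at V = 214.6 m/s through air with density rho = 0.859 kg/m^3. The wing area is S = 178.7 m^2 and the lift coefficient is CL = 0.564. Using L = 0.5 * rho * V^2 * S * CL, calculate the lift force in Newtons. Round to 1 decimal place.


Step 1: Calculate dynamic pressure q = 0.5 * 0.859 * 214.6^2 = 0.5 * 0.859 * 46053.16 = 19779.8322 Pa
Step 2: Multiply by wing area and lift coefficient: L = 19779.8322 * 178.7 * 0.564
Step 3: L = 3534656.0177 * 0.564 = 1993546.0 N

1993546.0


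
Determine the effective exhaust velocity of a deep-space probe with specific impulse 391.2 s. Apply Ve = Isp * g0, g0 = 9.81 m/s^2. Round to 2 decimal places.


Step 1: Ve = Isp * g0 = 391.2 * 9.81
Step 2: Ve = 3837.67 m/s

3837.67


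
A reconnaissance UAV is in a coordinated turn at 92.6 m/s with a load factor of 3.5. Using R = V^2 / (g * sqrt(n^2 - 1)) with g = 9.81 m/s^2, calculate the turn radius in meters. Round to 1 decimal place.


Step 1: V^2 = 92.6^2 = 8574.76
Step 2: n^2 - 1 = 3.5^2 - 1 = 11.25
Step 3: sqrt(11.25) = 3.354102
Step 4: R = 8574.76 / (9.81 * 3.354102) = 260.6 m

260.6


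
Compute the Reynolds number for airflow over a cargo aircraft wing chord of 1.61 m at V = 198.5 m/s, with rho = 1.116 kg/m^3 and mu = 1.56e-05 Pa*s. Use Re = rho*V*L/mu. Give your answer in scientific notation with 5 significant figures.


Step 1: Numerator = rho * V * L = 1.116 * 198.5 * 1.61 = 356.65686
Step 2: Re = 356.65686 / 1.56e-05
Step 3: Re = 2.2863e+07

2.2863e+07


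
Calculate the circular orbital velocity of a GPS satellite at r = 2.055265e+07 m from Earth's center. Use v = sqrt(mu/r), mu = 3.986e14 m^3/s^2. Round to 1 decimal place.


Step 1: mu / r = 3.986e14 / 2.055265e+07 = 19394092.7326
Step 2: v = sqrt(19394092.7326) = 4403.9 m/s

4403.9


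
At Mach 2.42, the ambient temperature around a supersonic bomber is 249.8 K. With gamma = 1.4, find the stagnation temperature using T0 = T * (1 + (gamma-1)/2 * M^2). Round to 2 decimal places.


Step 1: (gamma-1)/2 = 0.2
Step 2: M^2 = 5.8564
Step 3: 1 + 0.2 * 5.8564 = 2.17128
Step 4: T0 = 249.8 * 2.17128 = 542.39 K

542.39


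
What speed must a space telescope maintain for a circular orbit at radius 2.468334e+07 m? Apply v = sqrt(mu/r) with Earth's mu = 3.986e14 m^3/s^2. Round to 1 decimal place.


Step 1: mu / r = 3.986e14 / 2.468334e+07 = 16148543.9167
Step 2: v = sqrt(16148543.9167) = 4018.5 m/s

4018.5


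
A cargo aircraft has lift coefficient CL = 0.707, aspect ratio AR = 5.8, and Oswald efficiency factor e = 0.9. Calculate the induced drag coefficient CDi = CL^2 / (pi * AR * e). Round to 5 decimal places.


Step 1: CL^2 = 0.707^2 = 0.499849
Step 2: pi * AR * e = 3.14159 * 5.8 * 0.9 = 16.399114
Step 3: CDi = 0.499849 / 16.399114 = 0.03048

0.03048


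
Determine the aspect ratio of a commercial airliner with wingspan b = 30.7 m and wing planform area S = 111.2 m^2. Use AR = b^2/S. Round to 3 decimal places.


Step 1: b^2 = 30.7^2 = 942.49
Step 2: AR = 942.49 / 111.2 = 8.476

8.476


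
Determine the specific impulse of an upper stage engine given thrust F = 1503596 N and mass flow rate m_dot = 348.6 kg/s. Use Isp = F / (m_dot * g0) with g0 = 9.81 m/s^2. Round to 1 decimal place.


Step 1: m_dot * g0 = 348.6 * 9.81 = 3419.77
Step 2: Isp = 1503596 / 3419.77 = 439.7 s

439.7


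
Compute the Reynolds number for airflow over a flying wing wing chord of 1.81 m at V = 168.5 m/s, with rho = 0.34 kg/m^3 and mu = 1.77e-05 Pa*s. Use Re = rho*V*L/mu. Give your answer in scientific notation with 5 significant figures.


Step 1: Numerator = rho * V * L = 0.34 * 168.5 * 1.81 = 103.6949
Step 2: Re = 103.6949 / 1.77e-05
Step 3: Re = 5.8585e+06

5.8585e+06


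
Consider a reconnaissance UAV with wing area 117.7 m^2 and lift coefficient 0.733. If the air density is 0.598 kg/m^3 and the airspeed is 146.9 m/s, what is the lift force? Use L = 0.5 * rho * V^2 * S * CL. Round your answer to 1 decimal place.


Step 1: Calculate dynamic pressure q = 0.5 * 0.598 * 146.9^2 = 0.5 * 0.598 * 21579.61 = 6452.3034 Pa
Step 2: Multiply by wing area and lift coefficient: L = 6452.3034 * 117.7 * 0.733
Step 3: L = 759436.109 * 0.733 = 556666.7 N

556666.7


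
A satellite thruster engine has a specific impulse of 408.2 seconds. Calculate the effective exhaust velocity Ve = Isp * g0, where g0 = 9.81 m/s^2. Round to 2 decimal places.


Step 1: Ve = Isp * g0 = 408.2 * 9.81
Step 2: Ve = 4004.44 m/s

4004.44


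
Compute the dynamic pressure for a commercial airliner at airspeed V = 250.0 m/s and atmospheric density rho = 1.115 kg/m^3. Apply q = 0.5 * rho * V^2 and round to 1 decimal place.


Step 1: V^2 = 250.0^2 = 62500.0
Step 2: q = 0.5 * 1.115 * 62500.0
Step 3: q = 34843.8 Pa

34843.8


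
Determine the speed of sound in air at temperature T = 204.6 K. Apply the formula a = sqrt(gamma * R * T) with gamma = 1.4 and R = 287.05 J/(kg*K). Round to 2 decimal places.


Step 1: gamma * R * T = 1.4 * 287.05 * 204.6 = 82222.602
Step 2: a = sqrt(82222.602) = 286.74 m/s

286.74


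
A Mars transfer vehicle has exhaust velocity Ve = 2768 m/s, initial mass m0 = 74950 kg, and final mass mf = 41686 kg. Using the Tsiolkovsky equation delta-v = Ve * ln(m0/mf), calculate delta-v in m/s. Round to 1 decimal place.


Step 1: Mass ratio m0/mf = 74950 / 41686 = 1.797966
Step 2: ln(1.797966) = 0.586656
Step 3: delta-v = 2768 * 0.586656 = 1623.9 m/s

1623.9


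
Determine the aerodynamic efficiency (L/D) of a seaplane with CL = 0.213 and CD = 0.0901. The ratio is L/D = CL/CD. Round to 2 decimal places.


Step 1: L/D = CL / CD = 0.213 / 0.0901
Step 2: L/D = 2.36

2.36


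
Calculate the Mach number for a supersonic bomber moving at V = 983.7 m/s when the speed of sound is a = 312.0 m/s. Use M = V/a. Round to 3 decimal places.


Step 1: M = V / a = 983.7 / 312.0
Step 2: M = 3.153

3.153


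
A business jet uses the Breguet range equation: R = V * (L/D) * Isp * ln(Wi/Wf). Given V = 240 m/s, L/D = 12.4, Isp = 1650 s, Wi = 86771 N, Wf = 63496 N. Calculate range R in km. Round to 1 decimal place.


Step 1: Coefficient = V * (L/D) * Isp = 240 * 12.4 * 1650 = 4910400.0 m
Step 2: Wi/Wf = 86771 / 63496 = 1.366559
Step 3: ln(1.366559) = 0.312296
Step 4: R = 4910400.0 * 0.312296 = 1533496.1 m = 1533.5 km

1533.5


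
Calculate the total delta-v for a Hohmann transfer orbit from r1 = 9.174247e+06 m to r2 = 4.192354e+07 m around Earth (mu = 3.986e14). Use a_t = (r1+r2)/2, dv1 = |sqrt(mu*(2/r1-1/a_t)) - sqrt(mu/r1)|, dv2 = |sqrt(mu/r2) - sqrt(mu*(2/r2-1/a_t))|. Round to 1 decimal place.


Step 1: Transfer semi-major axis a_t = (9.174247e+06 + 4.192354e+07) / 2 = 2.554889e+07 m
Step 2: v1 (circular at r1) = sqrt(mu/r1) = 6591.49 m/s
Step 3: v_t1 = sqrt(mu*(2/r1 - 1/a_t)) = 8443.57 m/s
Step 4: dv1 = |8443.57 - 6591.49| = 1852.09 m/s
Step 5: v2 (circular at r2) = 3083.47 m/s, v_t2 = 1847.73 m/s
Step 6: dv2 = |3083.47 - 1847.73| = 1235.74 m/s
Step 7: Total delta-v = 1852.09 + 1235.74 = 3087.8 m/s

3087.8


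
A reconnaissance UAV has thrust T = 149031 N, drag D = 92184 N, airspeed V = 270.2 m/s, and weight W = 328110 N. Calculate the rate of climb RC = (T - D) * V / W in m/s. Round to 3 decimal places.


Step 1: Excess thrust = T - D = 149031 - 92184 = 56847 N
Step 2: Excess power = 56847 * 270.2 = 15360059.4 W
Step 3: RC = 15360059.4 / 328110 = 46.814 m/s

46.814


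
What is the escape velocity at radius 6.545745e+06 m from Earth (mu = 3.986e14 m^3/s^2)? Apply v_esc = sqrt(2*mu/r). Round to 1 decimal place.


Step 1: 2*mu/r = 2 * 3.986e14 / 6.545745e+06 = 121789040.0558
Step 2: v_esc = sqrt(121789040.0558) = 11035.8 m/s

11035.8


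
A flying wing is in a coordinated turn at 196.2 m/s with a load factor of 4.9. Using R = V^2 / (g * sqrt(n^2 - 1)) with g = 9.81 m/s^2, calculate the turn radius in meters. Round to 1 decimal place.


Step 1: V^2 = 196.2^2 = 38494.44
Step 2: n^2 - 1 = 4.9^2 - 1 = 23.01
Step 3: sqrt(23.01) = 4.796874
Step 4: R = 38494.44 / (9.81 * 4.796874) = 818.0 m

818.0


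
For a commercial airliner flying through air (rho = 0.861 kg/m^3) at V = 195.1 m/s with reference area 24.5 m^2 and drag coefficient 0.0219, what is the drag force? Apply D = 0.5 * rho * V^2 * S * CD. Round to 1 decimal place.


Step 1: Dynamic pressure q = 0.5 * 0.861 * 195.1^2 = 16386.5563 Pa
Step 2: Drag D = q * S * CD = 16386.5563 * 24.5 * 0.0219
Step 3: D = 8792.2 N

8792.2


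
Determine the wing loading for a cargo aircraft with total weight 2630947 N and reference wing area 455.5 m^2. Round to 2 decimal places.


Step 1: Wing loading = W / S = 2630947 / 455.5
Step 2: Wing loading = 5775.95 N/m^2

5775.95


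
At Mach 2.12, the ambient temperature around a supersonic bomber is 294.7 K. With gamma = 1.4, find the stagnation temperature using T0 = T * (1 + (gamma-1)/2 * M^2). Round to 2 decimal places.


Step 1: (gamma-1)/2 = 0.2
Step 2: M^2 = 4.4944
Step 3: 1 + 0.2 * 4.4944 = 1.89888
Step 4: T0 = 294.7 * 1.89888 = 559.60 K

559.60


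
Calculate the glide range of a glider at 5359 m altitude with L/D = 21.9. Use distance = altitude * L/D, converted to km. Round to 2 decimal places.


Step 1: Glide distance = altitude * L/D = 5359 * 21.9 = 117362.1 m
Step 2: Convert to km: 117362.1 / 1000 = 117.36 km

117.36


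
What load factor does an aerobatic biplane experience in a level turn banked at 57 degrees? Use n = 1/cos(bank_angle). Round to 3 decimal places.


Step 1: Convert 57 degrees to radians = 0.994838
Step 2: cos(57 deg) = 0.544639
Step 3: n = 1 / 0.544639 = 1.836

1.836


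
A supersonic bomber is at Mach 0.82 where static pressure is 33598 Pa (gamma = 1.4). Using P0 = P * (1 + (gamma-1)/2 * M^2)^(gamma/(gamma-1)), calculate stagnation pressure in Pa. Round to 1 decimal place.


Step 1: (gamma-1)/2 * M^2 = 0.2 * 0.6724 = 0.13448
Step 2: 1 + 0.13448 = 1.13448
Step 3: Exponent gamma/(gamma-1) = 3.5
Step 4: P0 = 33598 * 1.13448^3.5 = 52251.9 Pa

52251.9


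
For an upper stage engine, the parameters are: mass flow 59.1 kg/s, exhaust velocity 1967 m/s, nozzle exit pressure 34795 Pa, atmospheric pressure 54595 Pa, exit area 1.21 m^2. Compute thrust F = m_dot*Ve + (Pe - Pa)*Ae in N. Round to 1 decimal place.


Step 1: Momentum thrust = m_dot * Ve = 59.1 * 1967 = 116249.7 N
Step 2: Pressure thrust = (Pe - Pa) * Ae = (34795 - 54595) * 1.21 = -23958.00 N
Step 3: Total thrust F = 116249.7 + -23958.00 = 92291.7 N

92291.7


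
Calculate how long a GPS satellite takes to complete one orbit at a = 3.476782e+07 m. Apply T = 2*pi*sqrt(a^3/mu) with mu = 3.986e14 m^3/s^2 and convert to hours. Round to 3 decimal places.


Step 1: a^3 / mu = 4.202739e+22 / 3.986e14 = 1.054375e+08
Step 2: sqrt(1.054375e+08) = 10268.2762 s
Step 3: T = 2*pi * 10268.2762 = 64517.48 s
Step 4: T in hours = 64517.48 / 3600 = 17.922 hours

17.922


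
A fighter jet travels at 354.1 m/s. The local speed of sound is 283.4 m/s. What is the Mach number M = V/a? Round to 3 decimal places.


Step 1: M = V / a = 354.1 / 283.4
Step 2: M = 1.249

1.249


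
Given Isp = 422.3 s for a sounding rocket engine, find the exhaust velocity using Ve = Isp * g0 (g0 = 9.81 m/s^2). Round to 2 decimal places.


Step 1: Ve = Isp * g0 = 422.3 * 9.81
Step 2: Ve = 4142.76 m/s

4142.76


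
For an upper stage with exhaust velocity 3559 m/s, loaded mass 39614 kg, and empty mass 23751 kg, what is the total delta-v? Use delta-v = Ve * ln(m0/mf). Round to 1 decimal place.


Step 1: Mass ratio m0/mf = 39614 / 23751 = 1.667888
Step 2: ln(1.667888) = 0.511558
Step 3: delta-v = 3559 * 0.511558 = 1820.6 m/s

1820.6


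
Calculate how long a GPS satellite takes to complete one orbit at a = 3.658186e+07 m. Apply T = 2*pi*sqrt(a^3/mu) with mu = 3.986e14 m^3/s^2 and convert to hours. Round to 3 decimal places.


Step 1: a^3 / mu = 4.895503e+22 / 3.986e14 = 1.228174e+08
Step 2: sqrt(1.228174e+08) = 11082.3032 s
Step 3: T = 2*pi * 11082.3032 = 69632.16 s
Step 4: T in hours = 69632.16 / 3600 = 19.342 hours

19.342


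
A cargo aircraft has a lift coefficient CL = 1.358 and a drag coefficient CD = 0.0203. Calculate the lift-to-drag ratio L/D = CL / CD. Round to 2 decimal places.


Step 1: L/D = CL / CD = 1.358 / 0.0203
Step 2: L/D = 66.90

66.90


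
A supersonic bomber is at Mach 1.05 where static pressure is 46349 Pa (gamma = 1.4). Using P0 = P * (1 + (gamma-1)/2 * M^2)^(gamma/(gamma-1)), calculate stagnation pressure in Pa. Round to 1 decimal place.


Step 1: (gamma-1)/2 * M^2 = 0.2 * 1.1025 = 0.2205
Step 2: 1 + 0.2205 = 1.2205
Step 3: Exponent gamma/(gamma-1) = 3.5
Step 4: P0 = 46349 * 1.2205^3.5 = 93094.2 Pa

93094.2


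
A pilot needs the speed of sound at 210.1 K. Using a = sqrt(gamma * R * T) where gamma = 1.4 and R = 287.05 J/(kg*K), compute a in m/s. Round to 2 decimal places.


Step 1: gamma * R * T = 1.4 * 287.05 * 210.1 = 84432.887
Step 2: a = sqrt(84432.887) = 290.57 m/s

290.57


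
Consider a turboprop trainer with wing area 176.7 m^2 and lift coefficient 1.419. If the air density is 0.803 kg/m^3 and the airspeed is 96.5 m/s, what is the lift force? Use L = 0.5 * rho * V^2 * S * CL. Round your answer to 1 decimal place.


Step 1: Calculate dynamic pressure q = 0.5 * 0.803 * 96.5^2 = 0.5 * 0.803 * 9312.25 = 3738.8684 Pa
Step 2: Multiply by wing area and lift coefficient: L = 3738.8684 * 176.7 * 1.419
Step 3: L = 660658.0419 * 1.419 = 937473.8 N

937473.8


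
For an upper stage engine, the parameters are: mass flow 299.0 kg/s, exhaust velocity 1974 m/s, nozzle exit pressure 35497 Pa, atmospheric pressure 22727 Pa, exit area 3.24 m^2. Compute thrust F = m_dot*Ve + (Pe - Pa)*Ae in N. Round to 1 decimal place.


Step 1: Momentum thrust = m_dot * Ve = 299.0 * 1974 = 590226.0 N
Step 2: Pressure thrust = (Pe - Pa) * Ae = (35497 - 22727) * 3.24 = 41374.80 N
Step 3: Total thrust F = 590226.0 + 41374.80 = 631600.8 N

631600.8


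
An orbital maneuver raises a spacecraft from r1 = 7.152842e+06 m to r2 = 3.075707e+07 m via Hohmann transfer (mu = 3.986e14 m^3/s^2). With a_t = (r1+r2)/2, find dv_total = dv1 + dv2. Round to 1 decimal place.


Step 1: Transfer semi-major axis a_t = (7.152842e+06 + 3.075707e+07) / 2 = 1.895496e+07 m
Step 2: v1 (circular at r1) = sqrt(mu/r1) = 7464.99 m/s
Step 3: v_t1 = sqrt(mu*(2/r1 - 1/a_t)) = 9509.12 m/s
Step 4: dv1 = |9509.12 - 7464.99| = 2044.13 m/s
Step 5: v2 (circular at r2) = 3599.95 m/s, v_t2 = 2211.43 m/s
Step 6: dv2 = |3599.95 - 2211.43| = 1388.51 m/s
Step 7: Total delta-v = 2044.13 + 1388.51 = 3432.6 m/s

3432.6


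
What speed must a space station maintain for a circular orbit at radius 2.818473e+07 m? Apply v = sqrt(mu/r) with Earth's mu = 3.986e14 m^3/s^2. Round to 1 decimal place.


Step 1: mu / r = 3.986e14 / 2.818473e+07 = 14142409.7375
Step 2: v = sqrt(14142409.7375) = 3760.6 m/s

3760.6


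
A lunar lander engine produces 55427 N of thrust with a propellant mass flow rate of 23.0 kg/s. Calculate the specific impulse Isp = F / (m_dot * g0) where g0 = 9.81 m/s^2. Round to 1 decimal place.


Step 1: m_dot * g0 = 23.0 * 9.81 = 225.63
Step 2: Isp = 55427 / 225.63 = 245.7 s

245.7


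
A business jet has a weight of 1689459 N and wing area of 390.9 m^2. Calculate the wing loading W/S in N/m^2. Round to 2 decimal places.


Step 1: Wing loading = W / S = 1689459 / 390.9
Step 2: Wing loading = 4321.97 N/m^2

4321.97


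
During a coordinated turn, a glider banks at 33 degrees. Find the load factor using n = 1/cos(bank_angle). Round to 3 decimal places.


Step 1: Convert 33 degrees to radians = 0.575959
Step 2: cos(33 deg) = 0.838671
Step 3: n = 1 / 0.838671 = 1.192

1.192


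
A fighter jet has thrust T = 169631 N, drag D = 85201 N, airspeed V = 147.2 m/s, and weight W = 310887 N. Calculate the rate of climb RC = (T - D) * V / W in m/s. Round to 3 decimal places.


Step 1: Excess thrust = T - D = 169631 - 85201 = 84430 N
Step 2: Excess power = 84430 * 147.2 = 12428096.0 W
Step 3: RC = 12428096.0 / 310887 = 39.976 m/s

39.976


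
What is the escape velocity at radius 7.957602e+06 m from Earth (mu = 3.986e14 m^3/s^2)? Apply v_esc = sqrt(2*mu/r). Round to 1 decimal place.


Step 1: 2*mu/r = 2 * 3.986e14 / 7.957602e+06 = 100180933.9045
Step 2: v_esc = sqrt(100180933.9045) = 10009.0 m/s

10009.0


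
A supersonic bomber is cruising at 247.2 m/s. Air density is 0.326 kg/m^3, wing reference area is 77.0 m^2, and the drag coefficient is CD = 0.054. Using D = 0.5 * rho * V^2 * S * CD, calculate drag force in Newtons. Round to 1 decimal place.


Step 1: Dynamic pressure q = 0.5 * 0.326 * 247.2^2 = 9960.5779 Pa
Step 2: Drag D = q * S * CD = 9960.5779 * 77.0 * 0.054
Step 3: D = 41416.1 N

41416.1
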